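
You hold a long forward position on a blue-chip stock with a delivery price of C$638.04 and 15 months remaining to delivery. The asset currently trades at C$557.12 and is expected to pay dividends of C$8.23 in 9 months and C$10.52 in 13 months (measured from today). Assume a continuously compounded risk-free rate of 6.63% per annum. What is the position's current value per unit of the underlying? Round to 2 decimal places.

PV(remaining dividends) I = 8.23·e^(−0.0663·9/12) + 10.52·e^(−0.0663·13/12) = 17.6217
Current forward F = (S − I)·e^(rT) = (557.12 − 17.6217)·e^(0.0663·15/12) = 539.4983 × 1.086406 = 586.1142
Value (long) = (F − K)·e^(−rT) = (586.1142 − 638.04) × 0.920466 = -47.7959
Value = -C$47.80

-C$47.80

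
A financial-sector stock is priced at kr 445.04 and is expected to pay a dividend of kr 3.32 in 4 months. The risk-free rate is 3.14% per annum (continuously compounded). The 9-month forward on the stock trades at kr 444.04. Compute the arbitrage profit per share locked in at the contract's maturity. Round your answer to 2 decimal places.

kr 8.24 per share

PV(dividends) I = 3.32·e^(−0.0314·4/12) = 3.2854
Fair forward F* = (S − I)·e^(rT) = (445.04 − 3.2854)·e^0.023550 = 441.7546 × 1.023829 = 452.2812
Market kr 444.04 < fair 452.2812: forward underpriced → reverse cash-and-carry (short the stock, invest proceeds at r, pay the dividends, go long the forward).
Profit at T = |F_mkt − F*| = |444.04 − 452.2812| = kr 8.24 per share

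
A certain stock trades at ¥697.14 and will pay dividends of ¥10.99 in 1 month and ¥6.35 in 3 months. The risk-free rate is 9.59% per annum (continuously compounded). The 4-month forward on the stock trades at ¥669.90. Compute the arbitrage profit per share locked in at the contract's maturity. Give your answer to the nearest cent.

PV(dividends) I = 10.99·e^(−0.0959·1/12) + 6.35·e^(−0.0959·3/12) = 17.1021
Fair forward F* = (S − I)·e^(rT) = (697.14 − 17.1021)·e^0.031967 = 680.0379 × 1.032483 = 702.1276
Market ¥669.90 < fair 702.1276: forward underpriced → reverse cash-and-carry (short the stock, invest proceeds at r, pay the dividends, go long the forward).
Profit at T = |F_mkt − F*| = |669.90 − 702.1276| = ¥32.23 per share

¥32.23 per share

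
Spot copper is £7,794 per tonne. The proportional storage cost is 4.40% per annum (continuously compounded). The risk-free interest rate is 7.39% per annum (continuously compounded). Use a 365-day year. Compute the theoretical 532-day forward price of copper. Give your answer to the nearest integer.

£9,255 per tonne

Net carry = r + u − y = 0.0739 + 0.0440 − 0.0000 = 0.1179
F = S·e^((r+u−y)T) = 7794 · e^(0.1179 × 532/365) = 7794 · e^0.171843
= 7794 × 1.187491 = £9,255 per tonne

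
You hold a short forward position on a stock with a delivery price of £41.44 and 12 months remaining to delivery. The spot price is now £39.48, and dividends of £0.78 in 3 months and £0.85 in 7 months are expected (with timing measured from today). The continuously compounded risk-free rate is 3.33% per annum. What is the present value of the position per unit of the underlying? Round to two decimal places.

£2.21

PV(remaining dividends) I = 0.78·e^(−0.0333·3/12) + 0.85·e^(−0.0333·7/12) = 1.6072
Current forward F = (S − I)·e^(rT) = (39.48 − 1.6072)·e^(0.0333·12/12) = 37.8728 × 1.033861 = 39.1552
Value (long) = (F − K)·e^(−rT) = (39.1552 − 41.44) × 0.967248 = -2.2100
Short position value = −(long value) = £2.21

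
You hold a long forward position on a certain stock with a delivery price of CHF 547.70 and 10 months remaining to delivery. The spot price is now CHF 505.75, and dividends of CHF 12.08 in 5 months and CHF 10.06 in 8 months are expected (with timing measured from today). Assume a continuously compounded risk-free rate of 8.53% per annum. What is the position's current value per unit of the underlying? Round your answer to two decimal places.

PV(remaining dividends) I = 12.08·e^(−0.0853·5/12) + 10.06·e^(−0.0853·8/12) = 21.1621
Current forward F = (S − I)·e^(rT) = (505.75 − 21.1621)·e^(0.0853·10/12) = 484.5879 × 1.073671 = 520.2880
Value (long) = (F − K)·e^(−rT) = (520.2880 − 547.70) × 0.931384 = -25.5311
Value = -CHF 25.53

-CHF 25.53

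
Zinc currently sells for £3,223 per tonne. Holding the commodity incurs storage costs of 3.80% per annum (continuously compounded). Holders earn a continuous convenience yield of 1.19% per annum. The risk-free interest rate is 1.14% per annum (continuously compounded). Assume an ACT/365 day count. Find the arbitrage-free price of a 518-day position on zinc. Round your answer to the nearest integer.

Net carry = r + u − y = 0.0114 + 0.0380 − 0.0119 = 0.0375
F = S·e^((r+u−y)T) = 3223 · e^(0.0375 × 518/365) = 3223 · e^0.053219
= 3223 × 1.054661 = £3,399 per tonne

£3,399 per tonne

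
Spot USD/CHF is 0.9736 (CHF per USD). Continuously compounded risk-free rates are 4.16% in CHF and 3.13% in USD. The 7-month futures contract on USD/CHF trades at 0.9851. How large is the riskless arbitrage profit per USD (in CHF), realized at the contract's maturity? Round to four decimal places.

0.0056 per USD (in CHF)

Fair futures: F* = S·e^(carry·T), with carry = (r_CHF − r_USD) = 0.0416 − 0.0313 = 0.0103
F* = 0.9736 · e^(0.0103 × 7/12) = 0.9736 · e^0.006008 = 0.9736 × 1.006026 = 0.9795
Market 0.9851 > fair 0.9795: forward overpriced → cash-and-carry (buy spot, short the forward).
At maturity, profit = |F_mkt − F*| = |0.9851 − 0.9795| = 0.0056 per USD (in CHF)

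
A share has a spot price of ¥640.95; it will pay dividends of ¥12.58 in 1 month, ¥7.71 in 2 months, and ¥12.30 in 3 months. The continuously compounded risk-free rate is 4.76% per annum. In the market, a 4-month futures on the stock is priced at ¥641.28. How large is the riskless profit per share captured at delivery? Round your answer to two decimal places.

PV(dividends) I = 12.58·e^(−0.0476·1/12) + 7.71·e^(−0.0476·2/12) + 12.30·e^(−0.0476·3/12) = 32.3338
Fair futures F* = (S − I)·e^(rT) = (640.95 − 32.3338)·e^0.015867 = 608.6162 × 1.015994 = 618.3504
Market ¥641.28 > fair 618.3504: forward overpriced → cash-and-carry (borrow at r, buy the stock and collect the dividends, short the forward).
Profit at T = |F_mkt − F*| = |641.28 − 618.3504| = ¥22.93 per share

¥22.93 per share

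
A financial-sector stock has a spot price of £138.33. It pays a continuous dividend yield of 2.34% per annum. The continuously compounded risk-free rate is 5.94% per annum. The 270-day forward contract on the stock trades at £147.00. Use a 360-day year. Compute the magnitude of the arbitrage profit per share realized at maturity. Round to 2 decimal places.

Fair forward: F* = S·e^(carry·T), with carry = (r − q) = 0.0594 − 0.0234 = 0.0360
F* = 138.33 · e^(0.0360 × 270/360) = 138.33 · e^0.027000 = 138.33 × 1.027368 = £142.1158
Market £147.00 > fair £142.1158: forward overpriced → cash-and-carry (buy spot, short the forward).
At maturity, profit = |F_mkt − F*| = |147.00 − 142.1158| = £4.88 per share

£4.88 per share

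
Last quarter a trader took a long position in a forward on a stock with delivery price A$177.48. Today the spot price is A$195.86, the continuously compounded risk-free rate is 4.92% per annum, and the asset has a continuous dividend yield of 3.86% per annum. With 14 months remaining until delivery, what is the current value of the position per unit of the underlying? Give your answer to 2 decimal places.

Current fair forward for the remaining 14 months: F = S·e^((r − q)·T), (r − q) = 0.0492 − 0.0386 = 0.0106
F = 195.86 · e^(0.0106 × 14/12) = 195.86 × 1.012443 = 198.2971
Value of long forward = (F − K)·e^(−rT) = (198.2971 − 177.48) · e^(−0.0492·14/12)
= 20.8171 × 0.944216 = 19.66

A$19.66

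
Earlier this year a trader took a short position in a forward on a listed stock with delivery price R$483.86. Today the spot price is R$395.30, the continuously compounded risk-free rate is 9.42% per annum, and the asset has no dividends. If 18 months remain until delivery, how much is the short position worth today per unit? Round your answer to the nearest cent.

Current fair forward for the remaining 18 months: F = S·e^(r·T), r = 0.0942
F = 395.30 · e^(0.0942 × 18/12) = 395.30 × 1.151770 = 455.2947
Value of long forward = (F − K)·e^(−rT) = (455.2947 − 483.86) · e^(−0.0942·18/12)
= -28.5653 × 0.868229 = -24.80
Short position value = −(long value) = R$24.80

R$24.80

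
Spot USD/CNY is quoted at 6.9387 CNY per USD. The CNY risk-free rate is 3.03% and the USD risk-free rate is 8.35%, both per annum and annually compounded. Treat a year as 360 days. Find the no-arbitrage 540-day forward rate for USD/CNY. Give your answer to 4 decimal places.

6.4340

By covered interest parity, F = S · (1+r_CNY)^T / (1+r_USD)^T
= 6.9387 × 1.045793 / 1.127829 = 6.9387 × 0.927262
F = 6.4340 CNY per USD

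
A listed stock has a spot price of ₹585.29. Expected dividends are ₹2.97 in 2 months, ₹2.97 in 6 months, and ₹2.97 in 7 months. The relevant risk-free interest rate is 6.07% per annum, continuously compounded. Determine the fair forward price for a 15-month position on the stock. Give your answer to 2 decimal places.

₹622.05

PV(dividends) I = 2.97·e^(−0.0607·2/12) + 2.97·e^(−0.0607·6/12) + 2.97·e^(−0.0607·7/12)
I = 2.9401 + 2.8812 + 2.8667 = 8.6880
F = (S − I)·e^(rT) = (585.29 − 8.6880) · e^(0.0607·15/12)
= 576.6020 · e^0.075875 = 576.6020 × 1.078828 = ₹622.05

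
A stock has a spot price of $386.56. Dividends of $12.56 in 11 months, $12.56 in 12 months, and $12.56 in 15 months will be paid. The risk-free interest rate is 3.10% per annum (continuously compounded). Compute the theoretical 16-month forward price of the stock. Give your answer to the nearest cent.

$364.87

PV(dividends) I = 12.56·e^(−0.0310·11/12) + 12.56·e^(−0.0310·12/12) + 12.56·e^(−0.0310·15/12)
I = 12.2081 + 12.1766 + 12.0826 = 36.4673
F = (S − I)·e^(rT) = (386.56 − 36.4673) · e^(0.0310·16/12)
= 350.0927 · e^0.041333 = 350.0927 × 1.042199 = $364.87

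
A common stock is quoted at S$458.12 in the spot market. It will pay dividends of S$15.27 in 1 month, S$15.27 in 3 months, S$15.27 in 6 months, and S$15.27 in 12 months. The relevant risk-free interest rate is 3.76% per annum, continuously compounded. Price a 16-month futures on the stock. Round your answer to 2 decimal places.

S$418.54

PV(dividends) I = 15.27·e^(−0.0376·1/12) + 15.27·e^(−0.0376·3/12) + 15.27·e^(−0.0376·6/12) + 15.27·e^(−0.0376·12/12)
I = 15.2222 + 15.1271 + 14.9856 + 14.7065 = 60.0414
F = (S − I)·e^(rT) = (458.12 − 60.0414) · e^(0.0376·16/12)
= 398.0786 · e^0.050133 = 398.0786 × 1.051411 = S$418.54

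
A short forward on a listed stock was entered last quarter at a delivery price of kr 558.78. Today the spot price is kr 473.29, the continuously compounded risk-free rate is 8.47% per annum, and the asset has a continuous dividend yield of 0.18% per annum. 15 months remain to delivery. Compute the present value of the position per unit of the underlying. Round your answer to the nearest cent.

kr 30.42

Current fair forward for the remaining 15 months: F = S·e^((r − q)·T), (r − q) = 0.0847 − 0.0018 = 0.0829
F = 473.29 · e^(0.0829 × 15/12) = 473.29 × 1.109184 = 524.9657
Value of long forward = (F − K)·e^(−rT) = (524.9657 − 558.78) · e^(−0.0847·15/12)
= -33.8143 × 0.899537 = -30.42
Short position value = −(long value) = kr 30.42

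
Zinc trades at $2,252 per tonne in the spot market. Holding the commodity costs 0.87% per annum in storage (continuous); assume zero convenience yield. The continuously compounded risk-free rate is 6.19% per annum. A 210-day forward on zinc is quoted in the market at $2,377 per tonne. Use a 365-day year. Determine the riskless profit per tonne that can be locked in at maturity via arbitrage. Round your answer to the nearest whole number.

$32 per tonne

Fair forward: F* = S·e^(carry·T), with carry = (r + u) = 0.0619 + 0.0087 = 0.0706
F* = 2252 · e^(0.0706 × 210/365) = 2252 · e^0.040619 = 2252 × 1.041455 = $2345.3567
Market $2377 > fair $2345.3567: forward overpriced → cash-and-carry (buy spot, short the forward).
At maturity, profit = |F_mkt − F*| = |2377 − 2345.3567| = $32 per tonne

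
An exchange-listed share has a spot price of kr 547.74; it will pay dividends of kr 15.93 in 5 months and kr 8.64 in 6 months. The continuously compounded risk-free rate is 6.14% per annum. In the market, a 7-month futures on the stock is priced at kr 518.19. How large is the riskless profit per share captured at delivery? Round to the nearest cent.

kr 24.75 per share

PV(dividends) I = 15.93·e^(−0.0614·5/12) + 8.64·e^(−0.0614·6/12) = 23.9064
Fair futures F* = (S − I)·e^(rT) = (547.74 − 23.9064)·e^0.035817 = 523.8336 × 1.036466 = 542.9357
Market kr 518.19 < fair 542.9357: forward underpriced → reverse cash-and-carry (short the stock, invest proceeds at r, pay the dividends, go long the forward).
Profit at T = |F_mkt − F*| = |518.19 − 542.9357| = kr 24.75 per share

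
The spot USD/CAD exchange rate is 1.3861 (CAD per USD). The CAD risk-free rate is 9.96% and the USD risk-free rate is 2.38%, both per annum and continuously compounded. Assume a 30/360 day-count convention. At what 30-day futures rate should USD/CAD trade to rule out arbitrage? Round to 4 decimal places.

F = S·e^((r_CAD − r_USD)T) = 1.3861 · e^((0.0996 − 0.0238) × 30/360)
= 1.3861 · e^0.006317 = 1.3861 × 1.006337
F = 1.3949 CAD per USD

1.3949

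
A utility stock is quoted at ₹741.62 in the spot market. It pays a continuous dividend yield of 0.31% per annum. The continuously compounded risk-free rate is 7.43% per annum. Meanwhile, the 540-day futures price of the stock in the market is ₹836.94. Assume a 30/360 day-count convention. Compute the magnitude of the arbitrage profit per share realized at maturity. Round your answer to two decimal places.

₹11.73 per share

Fair futures: F* = S·e^(carry·T), with carry = (r − q) = 0.0743 − 0.0031 = 0.0712
F* = 741.62 · e^(0.0712 × 540/360) = 741.62 · e^0.106800 = 741.62 × 1.112712 = ₹825.2095
Market ₹836.94 > fair ₹825.2095: forward overpriced → cash-and-carry (buy spot, short the forward).
At maturity, profit = |F_mkt − F*| = |836.94 − 825.2095| = ₹11.73 per share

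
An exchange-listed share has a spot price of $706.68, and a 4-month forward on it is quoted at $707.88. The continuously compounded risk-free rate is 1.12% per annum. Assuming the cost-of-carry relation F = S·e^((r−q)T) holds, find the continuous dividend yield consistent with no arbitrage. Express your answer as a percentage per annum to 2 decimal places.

From F = S·e^((r−q)T): (r − q) = ln(F/S)/T
ln(707.88/706.68) = ln(1.001698) = 0.001697
(r − q) = 0.001697 / (4/12) = 0.005091
q = r − ln(F/S)/T = 0.0112 − 0.005091 = 0.006109
q = 0.61%

0.61%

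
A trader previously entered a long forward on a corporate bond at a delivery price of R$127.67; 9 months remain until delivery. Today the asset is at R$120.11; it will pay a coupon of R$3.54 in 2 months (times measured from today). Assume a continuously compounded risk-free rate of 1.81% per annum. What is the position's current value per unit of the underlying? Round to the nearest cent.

PV(remaining coupons) I = 3.54·e^(−0.0181·2/12) = 3.5293
Current forward F = (S − I)·e^(rT) = (120.11 − 3.5293)·e^(0.0181·9/12) = 116.5807 × 1.013668 = 118.1741
Value (long) = (F − K)·e^(−rT) = (118.1741 − 127.67) × 0.986517 = -9.3679
Value = -R$9.37

-R$9.37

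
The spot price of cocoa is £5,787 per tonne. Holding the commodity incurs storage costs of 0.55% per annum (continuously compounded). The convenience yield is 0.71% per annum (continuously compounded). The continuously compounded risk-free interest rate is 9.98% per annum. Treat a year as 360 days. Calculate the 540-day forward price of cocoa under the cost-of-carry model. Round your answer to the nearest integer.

£6,705 per tonne

Net carry = r + u − y = 0.0998 + 0.0055 − 0.0071 = 0.0982
F = S·e^((r+u−y)T) = 5787 · e^(0.0982 × 540/360) = 5787 · e^0.147300
= 5787 × 1.158702 = £6,705 per tonne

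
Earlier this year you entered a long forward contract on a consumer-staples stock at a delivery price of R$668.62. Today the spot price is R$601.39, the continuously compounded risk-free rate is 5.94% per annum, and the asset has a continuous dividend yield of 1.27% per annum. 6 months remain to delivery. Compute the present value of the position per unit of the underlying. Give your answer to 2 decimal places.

Current fair forward for the remaining 6 months: F = S·e^((r − q)·T), (r − q) = 0.0594 − 0.0127 = 0.0467
F = 601.39 · e^(0.0467 × 6/12) = 601.39 × 1.023625 = 615.5978
Value of long forward = (F − K)·e^(−rT) = (615.5978 − 668.62) · e^(−0.0594·6/12)
= -53.0222 × 0.970737 = -51.47

-R$51.47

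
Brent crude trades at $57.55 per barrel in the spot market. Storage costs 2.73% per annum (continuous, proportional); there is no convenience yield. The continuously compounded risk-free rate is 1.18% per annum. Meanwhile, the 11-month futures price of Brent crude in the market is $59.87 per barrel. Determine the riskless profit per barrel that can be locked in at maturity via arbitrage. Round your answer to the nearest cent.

$0.22 per barrel

Fair futures: F* = S·e^(carry·T), with carry = (r + u) = 0.0118 + 0.0273 = 0.0391
F* = 57.55 · e^(0.0391 × 11/12) = 57.55 · e^0.035842 = 57.55 × 1.036492 = $59.6501
Market $59.87 > fair $59.6501: forward overpriced → cash-and-carry (buy spot, short the forward).
At maturity, profit = |F_mkt − F*| = |59.87 − 59.6501| = $0.22 per barrel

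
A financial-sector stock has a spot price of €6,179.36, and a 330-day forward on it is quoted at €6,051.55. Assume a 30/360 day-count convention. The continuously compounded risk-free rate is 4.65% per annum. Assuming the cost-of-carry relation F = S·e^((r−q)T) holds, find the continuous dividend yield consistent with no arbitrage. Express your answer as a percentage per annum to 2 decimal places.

6.93%

From F = S·e^((r−q)T): (r − q) = ln(F/S)/T
ln(6051.55/6179.36) = ln(0.979317) = -0.020900
(r − q) = -0.020900 / (330/360) = -0.022800
q = r − ln(F/S)/T = 0.0465 + 0.022800 = 0.069300
q = 6.93%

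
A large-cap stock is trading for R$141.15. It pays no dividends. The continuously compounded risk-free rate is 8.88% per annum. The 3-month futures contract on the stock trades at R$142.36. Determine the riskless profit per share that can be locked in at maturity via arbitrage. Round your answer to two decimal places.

Fair futures: F* = S·e^(carry·T), with carry = r = 0.0888
F* = 141.15 · e^(0.0888 × 3/12) = 141.15 · e^0.022200 = 141.15 × 1.022448 = R$144.3185
Market R$142.36 < fair R$144.3185: forward underpriced → reverse cash-and-carry (short spot, go long the forward).
At maturity, profit = |F_mkt − F*| = |142.36 − 144.3185| = R$1.96 per share

R$1.96 per share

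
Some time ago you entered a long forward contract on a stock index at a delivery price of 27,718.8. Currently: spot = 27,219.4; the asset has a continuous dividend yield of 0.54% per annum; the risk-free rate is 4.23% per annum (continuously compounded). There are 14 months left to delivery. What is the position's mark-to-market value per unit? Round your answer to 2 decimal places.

Current fair forward for the remaining 14 months: F = S·e^((r − q)·T), (r − q) = 0.0423 − 0.0054 = 0.0369
F = 27219.4 · e^(0.0369 × 14/12) = 27219.4 × 1.04399009 = 28416.7839
Value of long forward = (F − K)·e^(−rT) = (28416.7839 − 27718.8) · e^(−0.0423·14/12)
= 697.9839 × 0.95184792 = 664.37

664.37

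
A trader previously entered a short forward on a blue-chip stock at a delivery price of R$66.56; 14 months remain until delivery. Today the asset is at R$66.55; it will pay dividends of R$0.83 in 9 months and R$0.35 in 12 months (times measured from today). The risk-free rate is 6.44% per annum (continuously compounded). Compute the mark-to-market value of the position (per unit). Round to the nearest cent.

PV(remaining dividends) I = 0.83·e^(−0.0644·9/12) + 0.35·e^(−0.0644·12/12) = 1.1190
Current forward F = (S − I)·e^(rT) = (66.55 − 1.1190)·e^(0.0644·14/12) = 65.4310 × 1.078028 = 70.5365
Value (long) = (F − K)·e^(−rT) = (70.5365 − 66.56) × 0.927620 = 3.6887
Short position value = −(long value) = -R$3.69

-R$3.69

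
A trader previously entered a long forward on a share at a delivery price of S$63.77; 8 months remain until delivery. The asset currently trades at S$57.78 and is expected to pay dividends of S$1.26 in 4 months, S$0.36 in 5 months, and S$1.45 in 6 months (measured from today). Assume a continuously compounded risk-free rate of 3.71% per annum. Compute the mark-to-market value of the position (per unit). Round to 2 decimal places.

PV(remaining dividends) I = 1.26·e^(−0.0371·4/12) + 0.36·e^(−0.0371·5/12) + 1.45·e^(−0.0371·6/12) = 3.0223
Current forward F = (S − I)·e^(rT) = (57.78 − 3.0223)·e^(0.0371·8/12) = 54.7577 × 1.025042 = 56.1289
Value (long) = (F − K)·e^(−rT) = (56.1289 − 63.77) × 0.975570 = -7.4544
Value = -S$7.45

-S$7.45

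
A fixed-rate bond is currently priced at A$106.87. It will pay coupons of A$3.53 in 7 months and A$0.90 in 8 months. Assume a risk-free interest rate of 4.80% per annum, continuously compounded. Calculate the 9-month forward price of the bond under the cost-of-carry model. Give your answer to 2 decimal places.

PV(coupons) I = 3.53·e^(−0.0480·7/12) + 0.90·e^(−0.0480·8/12)
I = 3.4325 + 0.8717 = 4.3042
F = (S − I)·e^(rT) = (106.87 − 4.3042) · e^(0.0480·9/12)
= 102.5658 · e^0.036000 = 102.5658 × 1.036656 = A$106.33

A$106.33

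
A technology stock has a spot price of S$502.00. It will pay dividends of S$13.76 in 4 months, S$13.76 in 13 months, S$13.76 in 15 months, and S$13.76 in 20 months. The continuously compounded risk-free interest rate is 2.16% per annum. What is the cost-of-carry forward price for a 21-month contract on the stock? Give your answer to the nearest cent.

S$465.50

PV(dividends) I = 13.76·e^(−0.0216·4/12) + 13.76·e^(−0.0216·13/12) + 13.76·e^(−0.0216·15/12) + 13.76·e^(−0.0216·20/12)
I = 13.6613 + 13.4418 + 13.3935 + 13.2735 = 53.7701
F = (S − I)·e^(rT) = (502.00 − 53.7701) · e^(0.0216·21/12)
= 448.2299 · e^0.037800 = 448.2299 × 1.038524 = S$465.50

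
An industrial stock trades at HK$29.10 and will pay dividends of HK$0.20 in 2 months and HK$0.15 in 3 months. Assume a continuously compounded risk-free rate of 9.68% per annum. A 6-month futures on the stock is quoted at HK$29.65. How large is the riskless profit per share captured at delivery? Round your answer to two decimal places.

HK$0.53 per share

PV(dividends) I = 0.20·e^(−0.0968·2/12) + 0.15·e^(−0.0968·3/12) = 0.3432
Fair futures F* = (S − I)·e^(rT) = (29.10 − 0.3432)·e^0.048400 = 28.7568 × 1.049590 = 30.1828
Market HK$29.65 < fair 30.1828: forward underpriced → reverse cash-and-carry (short the stock, invest proceeds at r, pay the dividends, go long the forward).
Profit at T = |F_mkt − F*| = |29.65 − 30.1828| = HK$0.53 per share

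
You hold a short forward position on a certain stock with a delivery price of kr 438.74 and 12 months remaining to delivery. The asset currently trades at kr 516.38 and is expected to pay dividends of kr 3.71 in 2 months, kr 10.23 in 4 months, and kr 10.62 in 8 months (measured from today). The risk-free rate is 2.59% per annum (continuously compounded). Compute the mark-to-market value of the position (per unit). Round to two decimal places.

PV(remaining dividends) I = 3.71·e^(−0.0259·2/12) + 10.23·e^(−0.0259·4/12) + 10.62·e^(−0.0259·8/12) = 24.2743
Current forward F = (S − I)·e^(rT) = (516.38 − 24.2743)·e^(0.0259·12/12) = 492.1057 × 1.026238 = 505.0176
Value (long) = (F − K)·e^(−rT) = (505.0176 − 438.74) × 0.974433 = 64.5831
Short position value = −(long value) = -kr 64.58

-kr 64.58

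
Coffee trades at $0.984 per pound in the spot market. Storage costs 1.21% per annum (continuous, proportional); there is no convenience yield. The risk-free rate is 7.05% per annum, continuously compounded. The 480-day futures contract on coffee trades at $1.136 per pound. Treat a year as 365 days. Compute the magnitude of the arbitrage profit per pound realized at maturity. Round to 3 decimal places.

$0.039 per pound

Fair futures: F* = S·e^(carry·T), with carry = (r + u) = 0.0705 + 0.0121 = 0.0826
F* = 0.984 · e^(0.0826 × 480/365) = 0.984 · e^0.108625 = 0.984 × 1.114744 = $1.0969
Market $1.136 > fair $1.0969: forward overpriced → cash-and-carry (buy spot, short the forward).
At maturity, profit = |F_mkt − F*| = |1.136 − 1.0969| = $0.039 per pound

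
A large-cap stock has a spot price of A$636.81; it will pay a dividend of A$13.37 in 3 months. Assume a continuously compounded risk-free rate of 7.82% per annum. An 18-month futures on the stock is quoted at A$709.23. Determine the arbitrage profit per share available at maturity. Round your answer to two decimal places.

PV(dividends) I = 13.37·e^(−0.0782·3/12) = 13.1112
Fair futures F* = (S − I)·e^(rT) = (636.81 − 13.1112)·e^0.117300 = 623.6988 × 1.124457 = 701.3225
Market A$709.23 > fair 701.3225: forward overpriced → cash-and-carry (borrow at r, buy the stock and collect the dividends, short the forward).
Profit at T = |F_mkt − F*| = |709.23 − 701.3225| = A$7.91 per share

A$7.91 per share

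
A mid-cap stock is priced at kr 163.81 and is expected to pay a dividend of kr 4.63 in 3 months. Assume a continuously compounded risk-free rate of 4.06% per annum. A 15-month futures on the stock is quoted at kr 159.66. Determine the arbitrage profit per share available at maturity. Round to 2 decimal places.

PV(dividends) I = 4.63·e^(−0.0406·3/12) = 4.5832
Fair futures F* = (S − I)·e^(rT) = (163.81 − 4.5832)·e^0.050750 = 159.2268 × 1.052060 = 167.5161
Market kr 159.66 < fair 167.5161: forward underpriced → reverse cash-and-carry (short the stock, invest proceeds at r, pay the dividends, go long the forward).
Profit at T = |F_mkt − F*| = |159.66 − 167.5161| = kr 7.86 per share

kr 7.86 per share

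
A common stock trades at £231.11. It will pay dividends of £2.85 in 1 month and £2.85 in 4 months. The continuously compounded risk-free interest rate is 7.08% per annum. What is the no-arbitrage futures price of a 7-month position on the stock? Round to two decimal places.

PV(dividends) I = 2.85·e^(−0.0708·1/12) + 2.85·e^(−0.0708·4/12)
I = 2.8332 + 2.7835 = 5.6167
F = (S − I)·e^(rT) = (231.11 − 5.6167) · e^(0.0708·7/12)
= 225.4933 · e^0.041300 = 225.4933 × 1.042165 = £235.00

£235.00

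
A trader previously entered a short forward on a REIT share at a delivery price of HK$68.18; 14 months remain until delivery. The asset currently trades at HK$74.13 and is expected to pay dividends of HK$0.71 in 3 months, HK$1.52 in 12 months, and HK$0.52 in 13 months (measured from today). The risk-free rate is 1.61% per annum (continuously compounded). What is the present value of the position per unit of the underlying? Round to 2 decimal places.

PV(remaining dividends) I = 0.71·e^(−0.0161·3/12) + 1.52·e^(−0.0161·12/12) + 0.52·e^(−0.0161·13/12) = 2.7139
Current forward F = (S − I)·e^(rT) = (74.13 − 2.7139)·e^(0.0161·14/12) = 71.4161 × 1.018961 = 72.7702
Value (long) = (F − K)·e^(−rT) = (72.7702 − 68.18) × 0.981392 = 4.5048
Short position value = −(long value) = -HK$4.50

-HK$4.50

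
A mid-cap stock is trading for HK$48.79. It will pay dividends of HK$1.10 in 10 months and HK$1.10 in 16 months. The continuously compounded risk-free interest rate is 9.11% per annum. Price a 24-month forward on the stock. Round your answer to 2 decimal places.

PV(dividends) I = 1.10·e^(−0.0911·10/12) + 1.10·e^(−0.0911·16/12)
I = 1.0196 + 0.9742 = 1.9938
F = (S − I)·e^(rT) = (48.79 − 1.9938) · e^(0.0911·24/12)
= 46.7962 · e^0.182200 = 46.7962 × 1.199854 = HK$56.15

HK$56.15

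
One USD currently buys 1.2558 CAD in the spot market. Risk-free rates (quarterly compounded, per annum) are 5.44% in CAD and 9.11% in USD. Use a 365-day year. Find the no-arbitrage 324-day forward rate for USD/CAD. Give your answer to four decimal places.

By covered interest parity, F = S · (1+r_CAD/4)^(4T) / (1+r_USD/4)^(4T)
= 1.2558 × 1.049133 / 1.083243 = 1.2558 × 0.968511
F = 1.2163 CAD per USD

1.2163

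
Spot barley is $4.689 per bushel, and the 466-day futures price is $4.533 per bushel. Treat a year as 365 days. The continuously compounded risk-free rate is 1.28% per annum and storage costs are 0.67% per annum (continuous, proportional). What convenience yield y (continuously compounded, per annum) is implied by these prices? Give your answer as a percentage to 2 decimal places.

4.60%

F = S·e^((r+u−y)T) ⇒ (r+u−y) = ln(F/S)/T
ln(4.533/4.689) = -0.033835; /T ⇒ -0.026502
y = r + u − ln(F/S)/T = 0.0128 + 0.0067 + 0.026502 = 0.046002
y = 4.60%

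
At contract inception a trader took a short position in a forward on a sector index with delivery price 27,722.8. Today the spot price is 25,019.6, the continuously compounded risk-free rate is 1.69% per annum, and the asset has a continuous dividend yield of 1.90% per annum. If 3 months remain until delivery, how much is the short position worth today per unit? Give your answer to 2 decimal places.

2704.88

Current fair forward for the remaining 3 months: F = S·e^((r − q)·T), (r − q) = 0.0169 − 0.0190 = -0.0021
F = 25019.6 · e^(-0.0021 × 3/12) = 25019.6 × 0.99947514 = 25006.4682
Value of long forward = (F − K)·e^(−rT) = (25006.4682 − 27722.8) · e^(−0.0169·3/12)
= -2716.3318 × 0.99578391 = -2704.88
Short position value = −(long value) = 2704.88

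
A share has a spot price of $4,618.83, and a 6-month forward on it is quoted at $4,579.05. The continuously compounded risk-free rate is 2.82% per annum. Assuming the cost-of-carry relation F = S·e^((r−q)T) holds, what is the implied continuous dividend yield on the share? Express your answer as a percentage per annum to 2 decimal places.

4.55%

From F = S·e^((r−q)T): (r − q) = ln(F/S)/T
ln(4579.05/4618.83) = ln(0.991387) = -0.008650
(r − q) = -0.008650 / (6/12) = -0.017300
q = r − ln(F/S)/T = 0.0282 + 0.017300 = 0.045500
q = 4.55%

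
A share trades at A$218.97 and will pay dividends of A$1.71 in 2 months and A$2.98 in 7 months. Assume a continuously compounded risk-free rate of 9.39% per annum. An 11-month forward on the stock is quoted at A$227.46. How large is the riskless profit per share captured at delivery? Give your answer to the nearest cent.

PV(dividends) I = 1.71·e^(−0.0939·2/12) + 2.98·e^(−0.0939·7/12) = 4.5046
Fair forward F* = (S − I)·e^(rT) = (218.97 − 4.5046)·e^0.086075 = 214.4654 × 1.089888 = 233.7433
Market A$227.46 < fair 233.7433: forward underpriced → reverse cash-and-carry (short the stock, invest proceeds at r, pay the dividends, go long the forward).
Profit at T = |F_mkt − F*| = |227.46 − 233.7433| = A$6.28 per share

A$6.28 per share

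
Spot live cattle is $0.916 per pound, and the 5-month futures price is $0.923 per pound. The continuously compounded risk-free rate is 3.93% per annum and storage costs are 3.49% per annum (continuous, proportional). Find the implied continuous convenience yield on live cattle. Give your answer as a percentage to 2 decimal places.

5.59%

F = S·e^((r+u−y)T) ⇒ (r+u−y) = ln(F/S)/T
ln(0.923/0.916) = 0.007613; /T ⇒ 0.018271
y = r + u − ln(F/S)/T = 0.0393 + 0.0349 − 0.018271 = 0.055929
y = 5.59%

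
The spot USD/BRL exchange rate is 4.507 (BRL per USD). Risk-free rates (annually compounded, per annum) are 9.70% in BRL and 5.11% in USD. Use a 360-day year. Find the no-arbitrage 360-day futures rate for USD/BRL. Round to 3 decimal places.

4.704

By covered interest parity, F = S · (1+r_BRL)^T / (1+r_USD)^T
= 4.507 × 1.097000 / 1.051100 = 4.507 × 1.043669
F = 4.704 BRL per USD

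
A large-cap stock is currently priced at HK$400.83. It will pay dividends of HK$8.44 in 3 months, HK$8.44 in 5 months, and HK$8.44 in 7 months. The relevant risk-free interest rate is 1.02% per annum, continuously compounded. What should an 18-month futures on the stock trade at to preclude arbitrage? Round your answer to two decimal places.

HK$381.41

PV(dividends) I = 8.44·e^(−0.0102·3/12) + 8.44·e^(−0.0102·5/12) + 8.44·e^(−0.0102·7/12)
I = 8.4185 + 8.4042 + 8.3899 = 25.2126
F = (S − I)·e^(rT) = (400.83 − 25.2126) · e^(0.0102·18/12)
= 375.6174 · e^0.015300 = 375.6174 × 1.015418 = HK$381.41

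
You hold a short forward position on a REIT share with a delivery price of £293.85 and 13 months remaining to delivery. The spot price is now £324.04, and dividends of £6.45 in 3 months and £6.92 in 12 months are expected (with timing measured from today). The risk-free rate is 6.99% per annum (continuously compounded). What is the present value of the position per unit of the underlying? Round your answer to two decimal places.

-£38.83

PV(remaining dividends) I = 6.45·e^(−0.0699·3/12) + 6.92·e^(−0.0699·12/12) = 12.7911
Current forward F = (S − I)·e^(rT) = (324.04 − 12.7911)·e^(0.0699·13/12) = 311.2489 × 1.078666 = 335.7336
Value (long) = (F − K)·e^(−rT) = (335.7336 − 293.85) × 0.927071 = 38.8291
Short position value = −(long value) = -£38.83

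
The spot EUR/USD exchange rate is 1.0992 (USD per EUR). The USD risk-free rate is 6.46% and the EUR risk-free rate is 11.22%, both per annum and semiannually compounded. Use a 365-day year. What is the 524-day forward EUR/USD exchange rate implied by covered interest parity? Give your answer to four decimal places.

By covered interest parity, F = S · (1+r_USD/2)^(2T) / (1+r_EUR/2)^(2T)
= 1.0992 × 1.095570 / 1.169668 = 1.0992 × 0.936650
F = 1.0296 USD per EUR

1.0296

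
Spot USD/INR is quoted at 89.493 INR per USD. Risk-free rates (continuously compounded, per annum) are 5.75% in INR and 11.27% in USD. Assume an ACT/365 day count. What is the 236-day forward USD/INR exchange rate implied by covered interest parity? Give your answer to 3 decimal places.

F = S·e^((r_INR − r_USD)T) = 89.493 · e^((0.0575 − 0.1127) × 236/365)
= 89.493 · e^-0.035691 = 89.493 × 0.964938
F = 86.355 INR per USD

86.355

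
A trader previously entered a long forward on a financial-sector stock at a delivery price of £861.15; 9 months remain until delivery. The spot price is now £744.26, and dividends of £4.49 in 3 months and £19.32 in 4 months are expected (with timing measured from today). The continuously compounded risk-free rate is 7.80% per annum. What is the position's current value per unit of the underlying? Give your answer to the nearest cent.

PV(remaining dividends) I = 4.49·e^(−0.0780·3/12) + 19.32·e^(−0.0780·4/12) = 23.2274
Current forward F = (S − I)·e^(rT) = (744.26 − 23.2274)·e^(0.0780·9/12) = 721.0326 × 1.060245 = 764.4712
Value (long) = (F − K)·e^(−rT) = (764.4712 − 861.15) × 0.943178 = -91.1853
Value = -£91.19

-£91.19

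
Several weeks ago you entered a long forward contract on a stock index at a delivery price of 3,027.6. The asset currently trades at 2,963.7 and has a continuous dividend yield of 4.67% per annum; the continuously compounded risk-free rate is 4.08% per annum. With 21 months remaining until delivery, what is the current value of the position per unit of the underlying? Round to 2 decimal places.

Current fair forward for the remaining 21 months: F = S·e^((r − q)·T), (r − q) = 0.0408 − 0.0467 = -0.0059
F = 2963.7 · e^(-0.0059 × 21/12) = 2963.7 × 0.98972812 = 2933.2572
Value of long forward = (F − K)·e^(−rT) = (2933.2572 − 3027.6) · e^(−0.0408·21/12)
= -94.3428 × 0.93108938 = -87.84

-87.84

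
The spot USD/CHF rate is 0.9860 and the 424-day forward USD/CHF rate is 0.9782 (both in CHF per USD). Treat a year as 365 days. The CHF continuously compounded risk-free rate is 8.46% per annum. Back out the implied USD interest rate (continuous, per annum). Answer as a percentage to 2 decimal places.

9.14%

F = S·e^((r_CHF − r_USD)T) ⇒ r_USD = r_CHF − ln(F/S)/T
ln(0.9782/0.9860) = -0.007942; /(424/365) = -0.006837
r_USD = 0.0846 + 0.006837 = 0.091437
r_USD = 9.14%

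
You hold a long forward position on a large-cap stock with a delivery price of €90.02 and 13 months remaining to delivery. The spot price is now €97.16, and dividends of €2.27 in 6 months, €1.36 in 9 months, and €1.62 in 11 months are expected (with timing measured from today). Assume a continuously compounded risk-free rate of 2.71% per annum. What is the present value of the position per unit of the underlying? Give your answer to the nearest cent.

€4.59

PV(remaining dividends) I = 2.27·e^(−0.0271·6/12) + 1.36·e^(−0.0271·9/12) + 1.62·e^(−0.0271·11/12) = 5.1523
Current forward F = (S − I)·e^(rT) = (97.16 − 5.1523)·e^(0.0271·13/12) = 92.0077 × 1.029794 = 94.7490
Value (long) = (F − K)·e^(−rT) = (94.7490 − 90.02) × 0.971068 = 4.5922
Value = €4.59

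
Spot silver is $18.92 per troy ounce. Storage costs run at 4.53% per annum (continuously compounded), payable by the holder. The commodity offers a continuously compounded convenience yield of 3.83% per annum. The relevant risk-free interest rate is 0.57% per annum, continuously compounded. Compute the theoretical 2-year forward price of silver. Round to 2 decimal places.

Net carry = r + u − y = 0.0057 + 0.0453 − 0.0383 = 0.0127
F = S·e^((r+u−y)T) = 18.92 · e^(0.0127 × 2) = 18.92 · e^0.025400
= 18.92 × 1.025725 = $19.41 per troy ounce

$19.41 per troy ounce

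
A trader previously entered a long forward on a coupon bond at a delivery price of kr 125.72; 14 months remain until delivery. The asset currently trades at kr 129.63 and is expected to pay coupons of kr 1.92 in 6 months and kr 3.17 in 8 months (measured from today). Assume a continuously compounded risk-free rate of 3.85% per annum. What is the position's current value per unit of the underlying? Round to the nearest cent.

PV(remaining coupons) I = 1.92·e^(−0.0385·6/12) + 3.17·e^(−0.0385·8/12) = 4.9731
Current forward F = (S − I)·e^(rT) = (129.63 − 4.9731)·e^(0.0385·14/12) = 124.6569 × 1.045941 = 130.3838
Value (long) = (F − K)·e^(−rT) = (130.3838 − 125.72) × 0.956077 = 4.4590
Value = kr 4.46

kr 4.46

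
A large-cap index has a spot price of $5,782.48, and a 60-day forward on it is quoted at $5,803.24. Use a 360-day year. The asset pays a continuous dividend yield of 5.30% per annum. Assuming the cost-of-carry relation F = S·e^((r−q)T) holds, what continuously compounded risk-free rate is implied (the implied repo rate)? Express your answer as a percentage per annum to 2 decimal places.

From F = S·e^((r−q)T): (r − q) = ln(F/S)/T
ln(5803.24/5782.48) = ln(1.003590) = 0.003584
(r − q) = 0.003584 / (60/360) = 0.021504
r = ln(F/S)/T + q = 0.021504 + 0.0530 = 0.074504
r = 7.45%

7.45%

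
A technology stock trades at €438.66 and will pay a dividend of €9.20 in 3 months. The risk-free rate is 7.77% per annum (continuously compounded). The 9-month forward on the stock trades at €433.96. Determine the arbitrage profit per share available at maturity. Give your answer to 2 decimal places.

€21.46 per share

PV(dividends) I = 9.20·e^(−0.0777·3/12) = 9.0230
Fair forward F* = (S − I)·e^(rT) = (438.66 − 9.0230)·e^0.058275 = 429.6370 × 1.060006 = 455.4178
Market €433.96 < fair 455.4178: forward underpriced → reverse cash-and-carry (short the stock, invest proceeds at r, pay the dividends, go long the forward).
Profit at T = |F_mkt − F*| = |433.96 − 455.4178| = €21.46 per share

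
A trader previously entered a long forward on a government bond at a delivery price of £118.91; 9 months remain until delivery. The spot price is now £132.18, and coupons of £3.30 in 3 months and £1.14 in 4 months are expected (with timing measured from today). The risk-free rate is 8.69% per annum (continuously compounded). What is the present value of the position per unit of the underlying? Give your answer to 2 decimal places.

£16.44

PV(remaining coupons) I = 3.30·e^(−0.0869·3/12) + 1.14·e^(−0.0869·4/12) = 4.3365
Current forward F = (S − I)·e^(rT) = (132.18 − 4.3365)·e^(0.0869·9/12) = 127.8435 × 1.067346 = 136.4532
Value (long) = (F − K)·e^(−rT) = (136.4532 − 118.91) × 0.936903 = 16.4363
Value = £16.44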